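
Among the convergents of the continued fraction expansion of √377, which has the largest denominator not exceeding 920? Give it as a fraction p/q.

8951/461

√377 = [19; 2, 2, 2, 38, …] (period length 4).
Convergents:
  p_0/q_0 = 19/1
  p_1/q_1 = 39/2
  p_2/q_2 = 97/5
  p_3/q_3 = 233/12
  p_4/q_4 = 8951/461
  p_5/q_5 = 18135/934
q_4 = 461 ≤ 920 < 934 = q_5, so the answer is 8951/461.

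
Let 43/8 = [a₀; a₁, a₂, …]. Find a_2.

43 = 5·8 + 3   →  a_0 = 5
8 = 2·3 + 2   →  a_1 = 2
3 = 1·2 + 1   →  a_2 = 1

1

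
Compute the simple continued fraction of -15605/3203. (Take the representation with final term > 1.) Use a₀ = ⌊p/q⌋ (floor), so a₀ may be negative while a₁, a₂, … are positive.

[-5; 7, 1, 4, 3, 12, 2]

-15605 = -5×3203 + 410
3203 = 7×410 + 333
410 = 1×333 + 77
333 = 4×77 + 25
77 = 3×25 + 2
25 = 12×2 + 1
2 = 2×1 + 0  (stop)
So -15605/3203 = [-5; 7, 1, 4, 3, 12, 2].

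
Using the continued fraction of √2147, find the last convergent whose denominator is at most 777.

19322/417

√2147 = [46; 2, 1, 45, 1, 2, 92, …] (period length 6).
Convergents:
  p_0/q_0 = 46/1
  p_1/q_1 = 93/2
  p_2/q_2 = 139/3
  p_3/q_3 = 6348/137
  p_4/q_4 = 6487/140
  p_5/q_5 = 19322/417
  p_6/q_6 = 1784111/38504
q_5 = 417 ≤ 777 < 38504 = q_6, so the answer is 19322/417.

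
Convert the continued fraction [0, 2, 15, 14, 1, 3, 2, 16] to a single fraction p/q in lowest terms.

32953/68093

Using pₖ = aₖpₖ₋₁ + pₖ₋₂ and qₖ = aₖqₖ₋₁ + qₖ₋₂:
  k=0: a=0, p=0, q=1
  k=1: a=2, p=1, q=2
  k=2: a=15, p=15, q=31
  k=3: a=14, p=211, q=436
  k=4: a=1, p=226, q=467
  k=5: a=3, p=889, q=1837
  k=6: a=2, p=2004, q=4141
  k=7: a=16, p=32953, q=68093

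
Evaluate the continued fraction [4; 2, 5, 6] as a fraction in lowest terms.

Fold from the inside: start with 6/1.
  5 + 1/6 = 31/6
  2 + 6/31 = 68/31
  4 + 31/68 = 303/68

303/68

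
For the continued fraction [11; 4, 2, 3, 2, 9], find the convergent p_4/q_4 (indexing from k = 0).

Using pₖ = aₖpₖ₋₁ + pₖ₋₂, qₖ = aₖqₖ₋₁ + qₖ₋₂ (with p₋₁=1, p₋₂=0, q₋₁=0, q₋₂=1):
  k=0: a=11, p=11, q=1
  k=1: a=4, p=45, q=4
  k=2: a=2, p=101, q=9
  k=3: a=3, p=348, q=31
  k=4: a=2, p=797, q=71

797/71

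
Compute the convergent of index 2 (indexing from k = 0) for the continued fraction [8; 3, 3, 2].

83/10

Using pₖ = aₖpₖ₋₁ + pₖ₋₂, qₖ = aₖqₖ₋₁ + qₖ₋₂ (with p₋₁=1, p₋₂=0, q₋₁=0, q₋₂=1):
  k=0: a=8, p=8, q=1
  k=1: a=3, p=25, q=3
  k=2: a=3, p=83, q=10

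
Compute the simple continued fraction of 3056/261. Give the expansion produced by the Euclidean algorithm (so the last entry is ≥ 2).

[11; 1, 2, 2, 3, 3, 3]

3056 = 11×261 + 185
261 = 1×185 + 76
185 = 2×76 + 33
76 = 2×33 + 10
33 = 3×10 + 3
10 = 3×3 + 1
3 = 3×1 + 0  (stop)
So 3056/261 = [11; 1, 2, 2, 3, 3, 3].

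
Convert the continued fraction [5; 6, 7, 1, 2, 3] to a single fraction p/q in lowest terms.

Fold from the inside: start with 3/1.
  2 + 1/3 = 7/3
  1 + 3/7 = 10/7
  7 + 7/10 = 77/10
  6 + 10/77 = 472/77
  5 + 77/472 = 2437/472

2437/472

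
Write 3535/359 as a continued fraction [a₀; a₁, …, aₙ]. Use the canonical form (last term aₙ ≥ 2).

3535 = 9·359 + 304
359 = 1·304 + 55
304 = 5·55 + 29
55 = 1·29 + 26
29 = 1·26 + 3
26 = 8·3 + 2
3 = 1·2 + 1
2 = 2·1 + 0  (stop)
So 3535/359 = [9; 1, 5, 1, 1, 8, 1, 2].

[9; 1, 5, 1, 1, 8, 1, 2]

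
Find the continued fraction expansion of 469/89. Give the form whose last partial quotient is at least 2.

[5; 3, 1, 2, 2, 3]

469 = 5·89 + 24
89 = 3·24 + 17
24 = 1·17 + 7
17 = 2·7 + 3
7 = 2·3 + 1
3 = 3·1 + 0  (stop)
So 469/89 = [5; 3, 1, 2, 2, 3].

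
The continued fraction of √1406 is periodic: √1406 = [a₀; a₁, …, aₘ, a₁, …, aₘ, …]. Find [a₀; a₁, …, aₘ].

[37; 2, 74]

a₀ = ⌊√1406⌋ = 37.
With m₀=0, d₀=1 and mₖ₊₁ = dₖaₖ − mₖ, dₖ₊₁ = (n − mₖ₊₁²)/dₖ, aₖ₊₁ = ⌊(a₀+mₖ₊₁)/dₖ₊₁⌋:
  k=1: m=37, d=37, a=2
  k=2: m=37, d=1, a=74
d=1 and a=2a₀=74 at k=2, so the next step gives (m, d) = (37, 37) again — its k=1 value — and the period has length 2.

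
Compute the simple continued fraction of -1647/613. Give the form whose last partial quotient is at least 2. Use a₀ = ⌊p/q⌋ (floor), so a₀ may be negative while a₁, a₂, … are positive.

-1647 = -3·613 + 192
613 = 3·192 + 37
192 = 5·37 + 7
37 = 5·7 + 2
7 = 3·2 + 1
2 = 2·1 + 0  (stop)
So -1647/613 = [-3; 3, 5, 5, 3, 2].

[-3; 3, 5, 5, 3, 2]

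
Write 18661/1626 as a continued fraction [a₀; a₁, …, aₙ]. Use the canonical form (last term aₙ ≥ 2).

18661 = 11*1626 + 775
1626 = 2*775 + 76
775 = 10*76 + 15
76 = 5*15 + 1
15 = 15*1 + 0  (stop)
So 18661/1626 = [11; 2, 10, 5, 15].

[11; 2, 10, 5, 15]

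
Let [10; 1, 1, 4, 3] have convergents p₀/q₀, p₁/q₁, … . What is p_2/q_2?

21/2

Using pₖ = aₖpₖ₋₁ + pₖ₋₂, qₖ = aₖqₖ₋₁ + qₖ₋₂ (with p₋₁=1, p₋₂=0, q₋₁=0, q₋₂=1):
  k=0: a=10, p=10, q=1
  k=1: a=1, p=11, q=1
  k=2: a=1, p=21, q=2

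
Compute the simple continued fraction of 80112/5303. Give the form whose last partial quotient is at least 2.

80112 = 15*5303 + 567
5303 = 9*567 + 200
567 = 2*200 + 167
200 = 1*167 + 33
167 = 5*33 + 2
33 = 16*2 + 1
2 = 2*1 + 0  (stop)
So 80112/5303 = [15; 9, 2, 1, 5, 16, 2].

[15; 9, 2, 1, 5, 16, 2]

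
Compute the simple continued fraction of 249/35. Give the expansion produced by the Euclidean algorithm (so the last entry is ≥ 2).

[7; 8, 1, 3]

249 = 7*35 + 4
35 = 8*4 + 3
4 = 1*3 + 1
3 = 3*1 + 0  (stop)
So 249/35 = [7; 8, 1, 3].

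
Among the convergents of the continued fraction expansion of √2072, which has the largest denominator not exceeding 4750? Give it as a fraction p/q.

√2072 = [45; 1, 1, 12, 1, 1, 90, …] (period length 6).
Convergents:
  p_0/q_0 = 45/1
  p_1/q_1 = 46/1
  p_2/q_2 = 91/2
  p_3/q_3 = 1138/25
  p_4/q_4 = 1229/27
  p_5/q_5 = 2367/52
  p_6/q_6 = 214259/4707
  p_7/q_7 = 216626/4759
q_6 = 4707 ≤ 4750 < 4759 = q_7, so the answer is 214259/4707.

214259/4707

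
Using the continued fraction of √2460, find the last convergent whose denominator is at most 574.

√2460 = [49; 1, 1, 2, 24, 2, 1, 1, 98, …] (period length 8).
Convergents:
  p_0/q_0 = 49/1
  p_1/q_1 = 50/1
  p_2/q_2 = 99/2
  p_3/q_3 = 248/5
  p_4/q_4 = 6051/122
  p_5/q_5 = 12350/249
  p_6/q_6 = 18401/371
  p_7/q_7 = 30751/620
q_6 = 371 ≤ 574 < 620 = q_7, so the answer is 18401/371.

18401/371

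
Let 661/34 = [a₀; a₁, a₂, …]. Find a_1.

2

661 = 19·34 + 15   →  a_0 = 19
34 = 2·15 + 4   →  a_1 = 2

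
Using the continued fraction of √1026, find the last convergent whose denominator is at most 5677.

65632/2049

√1026 = [32; 32, 64, …] (period length 2).
Convergents:
  p_0/q_0 = 32/1
  p_1/q_1 = 1025/32
  p_2/q_2 = 65632/2049
  p_3/q_3 = 2101249/65600
q_2 = 2049 ≤ 5677 < 65600 = q_3, so the answer is 65632/2049.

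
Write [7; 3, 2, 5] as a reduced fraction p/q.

277/38

Using pₖ = aₖpₖ₋₁ + pₖ₋₂ and qₖ = aₖqₖ₋₁ + qₖ₋₂:
  k=0: a=7, p=7, q=1
  k=1: a=3, p=22, q=3
  k=2: a=2, p=51, q=7
  k=3: a=5, p=277, q=38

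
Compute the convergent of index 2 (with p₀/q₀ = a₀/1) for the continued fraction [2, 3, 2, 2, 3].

Using pₖ = aₖpₖ₋₁ + pₖ₋₂, qₖ = aₖqₖ₋₁ + qₖ₋₂ (with p₋₁=1, p₋₂=0, q₋₁=0, q₋₂=1):
  k=0: a=2, p=2, q=1
  k=1: a=3, p=7, q=3
  k=2: a=2, p=16, q=7

16/7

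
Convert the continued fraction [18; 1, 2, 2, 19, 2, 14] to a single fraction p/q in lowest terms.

75639/4042

Using pₖ = aₖpₖ₋₁ + pₖ₋₂ and qₖ = aₖqₖ₋₁ + qₖ₋₂:
  k=0: a=18, p=18, q=1
  k=1: a=1, p=19, q=1
  k=2: a=2, p=56, q=3
  k=3: a=2, p=131, q=7
  k=4: a=19, p=2545, q=136
  k=5: a=2, p=5221, q=279
  k=6: a=14, p=75639, q=4042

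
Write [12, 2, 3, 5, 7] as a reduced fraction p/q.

3307/266

Using pₖ = aₖpₖ₋₁ + pₖ₋₂ and qₖ = aₖqₖ₋₁ + qₖ₋₂:
  k=0: a=12, p=12, q=1
  k=1: a=2, p=25, q=2
  k=2: a=3, p=87, q=7
  k=3: a=5, p=460, q=37
  k=4: a=7, p=3307, q=266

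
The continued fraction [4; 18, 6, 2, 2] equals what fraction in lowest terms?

Using pₖ = aₖpₖ₋₁ + pₖ₋₂ and qₖ = aₖqₖ₋₁ + qₖ₋₂:
  k=0: a=4, p=4, q=1
  k=1: a=18, p=73, q=18
  k=2: a=6, p=442, q=109
  k=3: a=2, p=957, q=236
  k=4: a=2, p=2356, q=581

2356/581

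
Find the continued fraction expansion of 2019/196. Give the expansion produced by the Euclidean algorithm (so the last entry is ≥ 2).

2019 = 10·196 + 59
196 = 3·59 + 19
59 = 3·19 + 2
19 = 9·2 + 1
2 = 2·1 + 0  (stop)
So 2019/196 = [10; 3, 3, 9, 2].

[10; 3, 3, 9, 2]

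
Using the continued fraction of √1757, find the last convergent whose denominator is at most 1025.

√1757 = [41; 1, 10, 1, 82, …] (period length 4).
Convergents:
  p_0/q_0 = 41/1
  p_1/q_1 = 42/1
  p_2/q_2 = 461/11
  p_3/q_3 = 503/12
  p_4/q_4 = 41707/995
  p_5/q_5 = 42210/1007
  p_6/q_6 = 463807/11065
q_5 = 1007 ≤ 1025 < 11065 = q_6, so the answer is 42210/1007.

42210/1007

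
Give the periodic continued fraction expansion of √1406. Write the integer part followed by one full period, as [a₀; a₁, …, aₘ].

[37; 2, 74]

a₀ = ⌊√1406⌋ = 37.
With m₀=0, d₀=1 and mₖ₊₁ = dₖaₖ − mₖ, dₖ₊₁ = (n − mₖ₊₁²)/dₖ, aₖ₊₁ = ⌊(a₀+mₖ₊₁)/dₖ₊₁⌋:
  k=1: m=37, d=37, a=2
  k=2: m=37, d=1, a=74
d=1 and a=2a₀=74 at k=2, so the next step gives (m, d) = (37, 37) again — its k=1 value — and the period has length 2.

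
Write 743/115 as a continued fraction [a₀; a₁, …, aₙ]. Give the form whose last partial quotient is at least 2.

743 = 6×115 + 53
115 = 2×53 + 9
53 = 5×9 + 8
9 = 1×8 + 1
8 = 8×1 + 0  (stop)
So 743/115 = [6; 2, 5, 1, 8].

[6; 2, 5, 1, 8]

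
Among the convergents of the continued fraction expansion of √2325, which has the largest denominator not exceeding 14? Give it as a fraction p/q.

√2325 = [48; 4, 1, 1, 2, 1, 1, 4, 96, …] (period length 8).
Convergents:
  p_0/q_0 = 48/1
  p_1/q_1 = 193/4
  p_2/q_2 = 241/5
  p_3/q_3 = 434/9
  p_4/q_4 = 1109/23
q_3 = 9 ≤ 14 < 23 = q_4, so the answer is 434/9.

434/9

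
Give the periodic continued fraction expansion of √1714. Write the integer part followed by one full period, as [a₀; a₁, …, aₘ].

a₀ = ⌊√1714⌋ = 41.
With m₀=0, d₀=1 and mₖ₊₁ = dₖaₖ − mₖ, dₖ₊₁ = (n − mₖ₊₁²)/dₖ, aₖ₊₁ = ⌊(a₀+mₖ₊₁)/dₖ₊₁⌋:
  k=1: m=41, d=33, a=2
  k=2: m=25, d=33, a=2
  k=3: m=41, d=1, a=82
d=1 and a=2a₀=82 at k=3, so the next step gives (m, d) = (41, 33) again — its k=1 value — and the period has length 3.

[41; 2, 2, 82]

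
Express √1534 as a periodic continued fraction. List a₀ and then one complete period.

[39; 6, 78]

a₀ = ⌊√1534⌋ = 39.
With m₀=0, d₀=1 and mₖ₊₁ = dₖaₖ − mₖ, dₖ₊₁ = (n − mₖ₊₁²)/dₖ, aₖ₊₁ = ⌊(a₀+mₖ₊₁)/dₖ₊₁⌋:
  k=1: m=39, d=13, a=6
  k=2: m=39, d=1, a=78
d=1 and a=2a₀=78 at k=2, so the next step gives (m, d) = (39, 13) again — its k=1 value — and the period has length 2.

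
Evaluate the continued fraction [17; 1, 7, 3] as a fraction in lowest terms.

447/25

Fold from the inside: start with 3/1.
  7 + 1/3 = 22/3
  1 + 3/22 = 25/22
  17 + 22/25 = 447/25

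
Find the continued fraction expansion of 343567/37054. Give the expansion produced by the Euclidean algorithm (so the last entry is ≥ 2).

[9; 3, 1, 2, 12, 15, 18]

343567 = 9*37054 + 10081
37054 = 3*10081 + 6811
10081 = 1*6811 + 3270
6811 = 2*3270 + 271
3270 = 12*271 + 18
271 = 15*18 + 1
18 = 18*1 + 0  (stop)
So 343567/37054 = [9; 3, 1, 2, 12, 15, 18].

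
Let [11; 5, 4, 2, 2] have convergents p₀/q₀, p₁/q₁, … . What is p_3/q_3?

526/47

Using pₖ = aₖpₖ₋₁ + pₖ₋₂, qₖ = aₖqₖ₋₁ + qₖ₋₂ (with p₋₁=1, p₋₂=0, q₋₁=0, q₋₂=1):
  k=0: a=11, p=11, q=1
  k=1: a=5, p=56, q=5
  k=2: a=4, p=235, q=21
  k=3: a=2, p=526, q=47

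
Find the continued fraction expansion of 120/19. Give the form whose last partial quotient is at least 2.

[6; 3, 6]

120 = 6*19 + 6
19 = 3*6 + 1
6 = 6*1 + 0  (stop)
So 120/19 = [6; 3, 6].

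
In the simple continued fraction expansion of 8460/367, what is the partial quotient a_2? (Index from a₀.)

3

8460 = 23·367 + 19   →  a_0 = 23
367 = 19·19 + 6   →  a_1 = 19
19 = 3·6 + 1   →  a_2 = 3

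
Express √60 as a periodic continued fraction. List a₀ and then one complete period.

a₀ = ⌊√60⌋ = 7.
With m₀=0, d₀=1 and mₖ₊₁ = dₖaₖ − mₖ, dₖ₊₁ = (n − mₖ₊₁²)/dₖ, aₖ₊₁ = ⌊(a₀+mₖ₊₁)/dₖ₊₁⌋:
  k=1: m=7, d=11, a=1
  k=2: m=4, d=4, a=2
  k=3: m=4, d=11, a=1
  k=4: m=7, d=1, a=14
d=1 and a=2a₀=14 at k=4, so the next step gives (m, d) = (7, 11) again — its k=1 value — and the period has length 4.

[7; 1, 2, 1, 14]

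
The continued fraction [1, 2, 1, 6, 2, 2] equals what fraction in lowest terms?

Using pₖ = aₖpₖ₋₁ + pₖ₋₂ and qₖ = aₖqₖ₋₁ + qₖ₋₂:
  k=0: a=1, p=1, q=1
  k=1: a=2, p=3, q=2
  k=2: a=1, p=4, q=3
  k=3: a=6, p=27, q=20
  k=4: a=2, p=58, q=43
  k=5: a=2, p=143, q=106

143/106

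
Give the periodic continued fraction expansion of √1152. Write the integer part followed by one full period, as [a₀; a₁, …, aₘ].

a₀ = ⌊√1152⌋ = 33.
With m₀=0, d₀=1 and mₖ₊₁ = dₖaₖ − mₖ, dₖ₊₁ = (n − mₖ₊₁²)/dₖ, aₖ₊₁ = ⌊(a₀+mₖ₊₁)/dₖ₊₁⌋:
  k=1: m=33, d=63, a=1
  k=2: m=30, d=4, a=15
  k=3: m=30, d=63, a=1
  k=4: m=33, d=1, a=66
d=1 and a=2a₀=66 at k=4, so the next step gives (m, d) = (33, 63) again — its k=1 value — and the period has length 4.

[33; 1, 15, 1, 66]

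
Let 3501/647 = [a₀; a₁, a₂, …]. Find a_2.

3501 = 5·647 + 266   →  a_0 = 5
647 = 2·266 + 115   →  a_1 = 2
266 = 2·115 + 36   →  a_2 = 2

2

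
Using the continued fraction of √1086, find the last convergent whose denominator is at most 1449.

√1086 = [32; 1, 20, 1, 64, …] (period length 4).
Convergents:
  p_0/q_0 = 32/1
  p_1/q_1 = 33/1
  p_2/q_2 = 692/21
  p_3/q_3 = 725/22
  p_4/q_4 = 47092/1429
  p_5/q_5 = 47817/1451
q_4 = 1429 ≤ 1449 < 1451 = q_5, so the answer is 47092/1429.

47092/1429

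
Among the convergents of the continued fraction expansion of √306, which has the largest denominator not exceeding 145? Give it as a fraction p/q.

√306 = [17; 2, 34, …] (period length 2).
Convergents:
  p_0/q_0 = 17/1
  p_1/q_1 = 35/2
  p_2/q_2 = 1207/69
  p_3/q_3 = 2449/140
  p_4/q_4 = 84473/4829
q_3 = 140 ≤ 145 < 4829 = q_4, so the answer is 2449/140.

2449/140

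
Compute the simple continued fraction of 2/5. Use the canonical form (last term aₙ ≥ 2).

2 = 0×5 + 2
5 = 2×2 + 1
2 = 2×1 + 0  (stop)
So 2/5 = [0; 2, 2].

[0; 2, 2]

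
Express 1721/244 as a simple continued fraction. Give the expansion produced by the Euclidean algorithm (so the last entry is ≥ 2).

1721 = 7·244 + 13
244 = 18·13 + 10
13 = 1·10 + 3
10 = 3·3 + 1
3 = 3·1 + 0  (stop)
So 1721/244 = [7; 18, 1, 3, 3].

[7; 18, 1, 3, 3]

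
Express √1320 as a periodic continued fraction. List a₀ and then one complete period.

a₀ = ⌊√1320⌋ = 36.
With m₀=0, d₀=1 and mₖ₊₁ = dₖaₖ − mₖ, dₖ₊₁ = (n − mₖ₊₁²)/dₖ, aₖ₊₁ = ⌊(a₀+mₖ₊₁)/dₖ₊₁⌋:
  k=1: m=36, d=24, a=3
  k=2: m=36, d=1, a=72
d=1 and a=2a₀=72 at k=2, so the next step gives (m, d) = (36, 24) again — its k=1 value — and the period has length 2.

[36; 3, 72]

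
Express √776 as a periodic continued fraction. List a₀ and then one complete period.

a₀ = ⌊√776⌋ = 27.
With m₀=0, d₀=1 and mₖ₊₁ = dₖaₖ − mₖ, dₖ₊₁ = (n − mₖ₊₁²)/dₖ, aₖ₊₁ = ⌊(a₀+mₖ₊₁)/dₖ₊₁⌋:
  k=1: m=27, d=47, a=1
  k=2: m=20, d=8, a=5
  k=3: m=20, d=47, a=1
  k=4: m=27, d=1, a=54
d=1 and a=2a₀=54 at k=4, so the next step gives (m, d) = (27, 47) again — its k=1 value — and the period has length 4.

[27; 1, 5, 1, 54]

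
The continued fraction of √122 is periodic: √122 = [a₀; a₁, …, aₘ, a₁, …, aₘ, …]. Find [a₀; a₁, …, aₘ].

a₀ = ⌊√122⌋ = 11.
With m₀=0, d₀=1 and mₖ₊₁ = dₖaₖ − mₖ, dₖ₊₁ = (n − mₖ₊₁²)/dₖ, aₖ₊₁ = ⌊(a₀+mₖ₊₁)/dₖ₊₁⌋:
  k=1: m=11, d=1, a=22
d=1 and a=2a₀=22 at k=1, so the next step gives (m, d) = (11, 1) again — its k=1 value — and the period has length 1.

[11; 22]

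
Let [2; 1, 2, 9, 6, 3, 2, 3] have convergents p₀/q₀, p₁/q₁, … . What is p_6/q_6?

Using pₖ = aₖpₖ₋₁ + pₖ₋₂, qₖ = aₖqₖ₋₁ + qₖ₋₂ (with p₋₁=1, p₋₂=0, q₋₁=0, q₋₂=1):
  k=0: a=2, p=2, q=1
  k=1: a=1, p=3, q=1
  k=2: a=2, p=8, q=3
  k=3: a=9, p=75, q=28
  k=4: a=6, p=458, q=171
  k=5: a=3, p=1449, q=541
  k=6: a=2, p=3356, q=1253

3356/1253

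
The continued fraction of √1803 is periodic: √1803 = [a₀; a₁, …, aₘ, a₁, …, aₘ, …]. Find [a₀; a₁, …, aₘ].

a₀ = ⌊√1803⌋ = 42.

[42; 2, 6, 28, 6, 2, 84]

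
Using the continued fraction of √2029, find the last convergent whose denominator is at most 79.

2027/45

√2029 = [45; 22, 1, 1, 22, 90, …] (period length 5).
Convergents:
  p_0/q_0 = 45/1
  p_1/q_1 = 991/22
  p_2/q_2 = 1036/23
  p_3/q_3 = 2027/45
  p_4/q_4 = 45630/1013
q_3 = 45 ≤ 79 < 1013 = q_4, so the answer is 2027/45.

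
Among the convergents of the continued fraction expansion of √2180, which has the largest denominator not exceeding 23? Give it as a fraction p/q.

√2180 = [46; 1, 2, 4, 2, 1, 92, …] (period length 6).
Convergents:
  p_0/q_0 = 46/1
  p_1/q_1 = 47/1
  p_2/q_2 = 140/3
  p_3/q_3 = 607/13
  p_4/q_4 = 1354/29
q_3 = 13 ≤ 23 < 29 = q_4, so the answer is 607/13.

607/13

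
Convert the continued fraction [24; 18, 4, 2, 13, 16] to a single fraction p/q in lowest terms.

852601/35444

Using pₖ = aₖpₖ₋₁ + pₖ₋₂ and qₖ = aₖqₖ₋₁ + qₖ₋₂:
  k=0: a=24, p=24, q=1
  k=1: a=18, p=433, q=18
  k=2: a=4, p=1756, q=73
  k=3: a=2, p=3945, q=164
  k=4: a=13, p=53041, q=2205
  k=5: a=16, p=852601, q=35444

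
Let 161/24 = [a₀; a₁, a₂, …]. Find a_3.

2

161 = 6·24 + 17   →  a_0 = 6
24 = 1·17 + 7   →  a_1 = 1
17 = 2·7 + 3   →  a_2 = 2
7 = 2·3 + 1   →  a_3 = 2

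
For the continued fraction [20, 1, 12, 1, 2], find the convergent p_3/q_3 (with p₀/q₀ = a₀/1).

293/14

Using pₖ = aₖpₖ₋₁ + pₖ₋₂, qₖ = aₖqₖ₋₁ + qₖ₋₂ (with p₋₁=1, p₋₂=0, q₋₁=0, q₋₂=1):
  k=0: a=20, p=20, q=1
  k=1: a=1, p=21, q=1
  k=2: a=12, p=272, q=13
  k=3: a=1, p=293, q=14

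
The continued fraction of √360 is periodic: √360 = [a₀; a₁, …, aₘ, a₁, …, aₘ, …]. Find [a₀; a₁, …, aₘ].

a₀ = ⌊√360⌋ = 18.
With m₀=0, d₀=1 and mₖ₊₁ = dₖaₖ − mₖ, dₖ₊₁ = (n − mₖ₊₁²)/dₖ, aₖ₊₁ = ⌊(a₀+mₖ₊₁)/dₖ₊₁⌋:
  k=1: m=18, d=36, a=1
  k=2: m=18, d=1, a=36
d=1 and a=2a₀=36 at k=2, so the next step gives (m, d) = (18, 36) again — its k=1 value — and the period has length 2.

[18; 1, 36]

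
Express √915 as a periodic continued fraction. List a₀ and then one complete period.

[30; 4, 60]

a₀ = ⌊√915⌋ = 30.
With m₀=0, d₀=1 and mₖ₊₁ = dₖaₖ − mₖ, dₖ₊₁ = (n − mₖ₊₁²)/dₖ, aₖ₊₁ = ⌊(a₀+mₖ₊₁)/dₖ₊₁⌋:
  k=1: m=30, d=15, a=4
  k=2: m=30, d=1, a=60
d=1 and a=2a₀=60 at k=2, so the next step gives (m, d) = (30, 15) again — its k=1 value — and the period has length 2.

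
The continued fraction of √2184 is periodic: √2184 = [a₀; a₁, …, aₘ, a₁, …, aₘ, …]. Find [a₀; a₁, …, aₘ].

a₀ = ⌊√2184⌋ = 46.
With m₀=0, d₀=1 and mₖ₊₁ = dₖaₖ − mₖ, dₖ₊₁ = (n − mₖ₊₁²)/dₖ, aₖ₊₁ = ⌊(a₀+mₖ₊₁)/dₖ₊₁⌋:
  k=1: m=46, d=68, a=1
  k=2: m=22, d=25, a=2
  k=3: m=28, d=56, a=1
  k=4: m=28, d=25, a=2
  k=5: m=22, d=68, a=1
  k=6: m=46, d=1, a=92
d=1 and a=2a₀=92 at k=6, so the next step gives (m, d) = (46, 68) again — its k=1 value — and the period has length 6.

[46; 1, 2, 1, 2, 1, 92]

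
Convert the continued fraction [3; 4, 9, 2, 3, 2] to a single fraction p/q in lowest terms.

2011/620

Fold from the inside: start with 2/1.
  3 + 1/2 = 7/2
  2 + 2/7 = 16/7
  9 + 7/16 = 151/16
  4 + 16/151 = 620/151
  3 + 151/620 = 2011/620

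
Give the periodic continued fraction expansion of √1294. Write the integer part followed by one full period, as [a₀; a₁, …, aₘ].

a₀ = ⌊√1294⌋ = 35.

[35; 1, 34, 1, 70]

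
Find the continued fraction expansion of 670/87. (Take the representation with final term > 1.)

670 = 7·87 + 61
87 = 1·61 + 26
61 = 2·26 + 9
26 = 2·9 + 8
9 = 1·8 + 1
8 = 8·1 + 0  (stop)
So 670/87 = [7; 1, 2, 2, 1, 8].

[7; 1, 2, 2, 1, 8]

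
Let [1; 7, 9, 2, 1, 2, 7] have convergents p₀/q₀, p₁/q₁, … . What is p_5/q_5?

608/533

Using pₖ = aₖpₖ₋₁ + pₖ₋₂, qₖ = aₖqₖ₋₁ + qₖ₋₂ (with p₋₁=1, p₋₂=0, q₋₁=0, q₋₂=1):
  k=0: a=1, p=1, q=1
  k=1: a=7, p=8, q=7
  k=2: a=9, p=73, q=64
  k=3: a=2, p=154, q=135
  k=4: a=1, p=227, q=199
  k=5: a=2, p=608, q=533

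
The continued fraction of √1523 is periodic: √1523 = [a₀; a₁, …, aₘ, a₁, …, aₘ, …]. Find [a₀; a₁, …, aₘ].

a₀ = ⌊√1523⌋ = 39.

[39; 39, 78]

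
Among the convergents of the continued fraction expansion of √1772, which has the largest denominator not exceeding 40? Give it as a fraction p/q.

√1772 = [42; 10, 1, 1, 20, 1, 1, 10, 84, …] (period length 8).
Convergents:
  p_0/q_0 = 42/1
  p_1/q_1 = 421/10
  p_2/q_2 = 463/11
  p_3/q_3 = 884/21
  p_4/q_4 = 18143/431
q_3 = 21 ≤ 40 < 431 = q_4, so the answer is 884/21.

884/21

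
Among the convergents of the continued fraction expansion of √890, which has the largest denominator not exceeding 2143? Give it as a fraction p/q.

√890 = [29; 1, 4, 1, 58, …] (period length 4).
Convergents:
  p_0/q_0 = 29/1
  p_1/q_1 = 30/1
  p_2/q_2 = 149/5
  p_3/q_3 = 179/6
  p_4/q_4 = 10531/353
  p_5/q_5 = 10710/359
  p_6/q_6 = 53371/1789
  p_7/q_7 = 64081/2148
q_6 = 1789 ≤ 2143 < 2148 = q_7, so the answer is 53371/1789.

53371/1789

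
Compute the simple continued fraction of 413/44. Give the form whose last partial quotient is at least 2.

413 = 9×44 + 17
44 = 2×17 + 10
17 = 1×10 + 7
10 = 1×7 + 3
7 = 2×3 + 1
3 = 3×1 + 0  (stop)
So 413/44 = [9; 2, 1, 1, 2, 3].

[9; 2, 1, 1, 2, 3]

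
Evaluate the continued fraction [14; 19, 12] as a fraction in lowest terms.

3218/229

Using pₖ = aₖpₖ₋₁ + pₖ₋₂ and qₖ = aₖqₖ₋₁ + qₖ₋₂:
  k=0: a=14, p=14, q=1
  k=1: a=19, p=267, q=19
  k=2: a=12, p=3218, q=229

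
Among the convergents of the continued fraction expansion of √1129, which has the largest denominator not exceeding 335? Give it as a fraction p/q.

11189/333

√1129 = [33; 1, 1, 1, 1, 66, …] (period length 5).
Convergents:
  p_0/q_0 = 33/1
  p_1/q_1 = 34/1
  p_2/q_2 = 67/2
  p_3/q_3 = 101/3
  p_4/q_4 = 168/5
  p_5/q_5 = 11189/333
  p_6/q_6 = 11357/338
q_5 = 333 ≤ 335 < 338 = q_6, so the answer is 11189/333.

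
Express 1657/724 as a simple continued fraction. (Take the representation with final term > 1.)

[2; 3, 2, 6, 2, 7]

1657 = 2·724 + 209
724 = 3·209 + 97
209 = 2·97 + 15
97 = 6·15 + 7
15 = 2·7 + 1
7 = 7·1 + 0  (stop)
So 1657/724 = [2; 3, 2, 6, 2, 7].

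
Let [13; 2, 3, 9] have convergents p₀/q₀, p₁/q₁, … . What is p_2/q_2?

Using pₖ = aₖpₖ₋₁ + pₖ₋₂, qₖ = aₖqₖ₋₁ + qₖ₋₂ (with p₋₁=1, p₋₂=0, q₋₁=0, q₋₂=1):
  k=0: a=13, p=13, q=1
  k=1: a=2, p=27, q=2
  k=2: a=3, p=94, q=7

94/7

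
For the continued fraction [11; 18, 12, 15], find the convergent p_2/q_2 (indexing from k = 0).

Using pₖ = aₖpₖ₋₁ + pₖ₋₂, qₖ = aₖqₖ₋₁ + qₖ₋₂ (with p₋₁=1, p₋₂=0, q₋₁=0, q₋₂=1):
  k=0: a=11, p=11, q=1
  k=1: a=18, p=199, q=18
  k=2: a=12, p=2399, q=217

2399/217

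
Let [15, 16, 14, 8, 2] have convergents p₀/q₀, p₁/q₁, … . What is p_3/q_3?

27353/1816

Using pₖ = aₖpₖ₋₁ + pₖ₋₂, qₖ = aₖqₖ₋₁ + qₖ₋₂ (with p₋₁=1, p₋₂=0, q₋₁=0, q₋₂=1):
  k=0: a=15, p=15, q=1
  k=1: a=16, p=241, q=16
  k=2: a=14, p=3389, q=225
  k=3: a=8, p=27353, q=1816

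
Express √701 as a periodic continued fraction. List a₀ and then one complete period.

a₀ = ⌊√701⌋ = 26.
With m₀=0, d₀=1 and mₖ₊₁ = dₖaₖ − mₖ, dₖ₊₁ = (n − mₖ₊₁²)/dₖ, aₖ₊₁ = ⌊(a₀+mₖ₊₁)/dₖ₊₁⌋:
  k=1: m=26, d=25, a=2
  k=2: m=24, d=5, a=10
  k=3: m=26, d=5, a=10
  k=4: m=24, d=25, a=2
  k=5: m=26, d=1, a=52
d=1 and a=2a₀=52 at k=5, so the next step gives (m, d) = (26, 25) again — its k=1 value — and the period has length 5.

[26; 2, 10, 10, 2, 52]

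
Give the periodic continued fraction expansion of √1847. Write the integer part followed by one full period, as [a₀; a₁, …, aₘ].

[42; 1, 41, 1, 84]

a₀ = ⌊√1847⌋ = 42.
With m₀=0, d₀=1 and mₖ₊₁ = dₖaₖ − mₖ, dₖ₊₁ = (n − mₖ₊₁²)/dₖ, aₖ₊₁ = ⌊(a₀+mₖ₊₁)/dₖ₊₁⌋:
  k=1: m=42, d=83, a=1
  k=2: m=41, d=2, a=41
  k=3: m=41, d=83, a=1
  k=4: m=42, d=1, a=84
d=1 and a=2a₀=84 at k=4, so the next step gives (m, d) = (42, 83) again — its k=1 value — and the period has length 4.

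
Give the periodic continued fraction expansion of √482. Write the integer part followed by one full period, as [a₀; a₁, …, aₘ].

[21; 1, 20, 1, 42]

a₀ = ⌊√482⌋ = 21.
With m₀=0, d₀=1 and mₖ₊₁ = dₖaₖ − mₖ, dₖ₊₁ = (n − mₖ₊₁²)/dₖ, aₖ₊₁ = ⌊(a₀+mₖ₊₁)/dₖ₊₁⌋:
  k=1: m=21, d=41, a=1
  k=2: m=20, d=2, a=20
  k=3: m=20, d=41, a=1
  k=4: m=21, d=1, a=42
d=1 and a=2a₀=42 at k=4, so the next step gives (m, d) = (21, 41) again — its k=1 value — and the period has length 4.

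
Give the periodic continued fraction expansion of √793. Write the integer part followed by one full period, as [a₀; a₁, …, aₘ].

a₀ = ⌊√793⌋ = 28.

[28; 6, 4, 6, 56]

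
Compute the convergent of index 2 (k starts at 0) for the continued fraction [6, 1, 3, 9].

Using pₖ = aₖpₖ₋₁ + pₖ₋₂, qₖ = aₖqₖ₋₁ + qₖ₋₂ (with p₋₁=1, p₋₂=0, q₋₁=0, q₋₂=1):
  k=0: a=6, p=6, q=1
  k=1: a=1, p=7, q=1
  k=2: a=3, p=27, q=4

27/4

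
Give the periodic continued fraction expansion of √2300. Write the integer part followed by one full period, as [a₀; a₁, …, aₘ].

a₀ = ⌊√2300⌋ = 47.
With m₀=0, d₀=1 and mₖ₊₁ = dₖaₖ − mₖ, dₖ₊₁ = (n − mₖ₊₁²)/dₖ, aₖ₊₁ = ⌊(a₀+mₖ₊₁)/dₖ₊₁⌋:
  k=1: m=47, d=91, a=1
  k=2: m=44, d=4, a=22
  k=3: m=44, d=91, a=1
  k=4: m=47, d=1, a=94
d=1 and a=2a₀=94 at k=4, so the next step gives (m, d) = (47, 91) again — its k=1 value — and the period has length 4.

[47; 1, 22, 1, 94]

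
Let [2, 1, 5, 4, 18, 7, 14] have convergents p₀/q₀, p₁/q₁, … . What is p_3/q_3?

Using pₖ = aₖpₖ₋₁ + pₖ₋₂, qₖ = aₖqₖ₋₁ + qₖ₋₂ (with p₋₁=1, p₋₂=0, q₋₁=0, q₋₂=1):
  k=0: a=2, p=2, q=1
  k=1: a=1, p=3, q=1
  k=2: a=5, p=17, q=6
  k=3: a=4, p=71, q=25

71/25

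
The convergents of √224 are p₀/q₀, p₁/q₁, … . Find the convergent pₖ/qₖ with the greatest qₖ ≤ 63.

449/30

√224 = [14; 1, 28, …] (period length 2).
Convergents:
  p_0/q_0 = 14/1
  p_1/q_1 = 15/1
  p_2/q_2 = 434/29
  p_3/q_3 = 449/30
  p_4/q_4 = 13006/869
q_3 = 30 ≤ 63 < 869 = q_4, so the answer is 449/30.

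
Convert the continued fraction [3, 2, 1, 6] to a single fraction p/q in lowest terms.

Using pₖ = aₖpₖ₋₁ + pₖ₋₂ and qₖ = aₖqₖ₋₁ + qₖ₋₂:
  k=0: a=3, p=3, q=1
  k=1: a=2, p=7, q=2
  k=2: a=1, p=10, q=3
  k=3: a=6, p=67, q=20

67/20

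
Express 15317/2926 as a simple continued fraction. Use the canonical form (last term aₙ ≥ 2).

15317 = 5*2926 + 687
2926 = 4*687 + 178
687 = 3*178 + 153
178 = 1*153 + 25
153 = 6*25 + 3
25 = 8*3 + 1
3 = 3*1 + 0  (stop)
So 15317/2926 = [5; 4, 3, 1, 6, 8, 3].

[5; 4, 3, 1, 6, 8, 3]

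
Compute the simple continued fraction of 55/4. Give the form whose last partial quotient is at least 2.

55 = 13×4 + 3
4 = 1×3 + 1
3 = 3×1 + 0  (stop)
So 55/4 = [13; 1, 3].

[13; 1, 3]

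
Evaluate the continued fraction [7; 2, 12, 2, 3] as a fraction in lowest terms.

1354/181

Fold from the inside: start with 3/1.
  2 + 1/3 = 7/3
  12 + 3/7 = 87/7
  2 + 7/87 = 181/87
  7 + 87/181 = 1354/181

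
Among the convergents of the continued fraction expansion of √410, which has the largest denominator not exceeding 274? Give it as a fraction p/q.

√410 = [20; 4, 40, …] (period length 2).
Convergents:
  p_0/q_0 = 20/1
  p_1/q_1 = 81/4
  p_2/q_2 = 3260/161
  p_3/q_3 = 13121/648
q_2 = 161 ≤ 274 < 648 = q_3, so the answer is 3260/161.

3260/161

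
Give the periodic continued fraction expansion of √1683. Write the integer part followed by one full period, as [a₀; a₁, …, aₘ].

[41; 41, 82]

a₀ = ⌊√1683⌋ = 41.
With m₀=0, d₀=1 and mₖ₊₁ = dₖaₖ − mₖ, dₖ₊₁ = (n − mₖ₊₁²)/dₖ, aₖ₊₁ = ⌊(a₀+mₖ₊₁)/dₖ₊₁⌋:
  k=1: m=41, d=2, a=41
  k=2: m=41, d=1, a=82
d=1 and a=2a₀=82 at k=2, so the next step gives (m, d) = (41, 2) again — its k=1 value — and the period has length 2.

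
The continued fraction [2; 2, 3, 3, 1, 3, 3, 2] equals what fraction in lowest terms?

Using pₖ = aₖpₖ₋₁ + pₖ₋₂ and qₖ = aₖqₖ₋₁ + qₖ₋₂:
  k=0: a=2, p=2, q=1
  k=1: a=2, p=5, q=2
  k=2: a=3, p=17, q=7
  k=3: a=3, p=56, q=23
  k=4: a=1, p=73, q=30
  k=5: a=3, p=275, q=113
  k=6: a=3, p=898, q=369
  k=7: a=2, p=2071, q=851

2071/851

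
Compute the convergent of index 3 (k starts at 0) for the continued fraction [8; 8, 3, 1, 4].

268/33

Using pₖ = aₖpₖ₋₁ + pₖ₋₂, qₖ = aₖqₖ₋₁ + qₖ₋₂ (with p₋₁=1, p₋₂=0, q₋₁=0, q₋₂=1):
  k=0: a=8, p=8, q=1
  k=1: a=8, p=65, q=8
  k=2: a=3, p=203, q=25
  k=3: a=1, p=268, q=33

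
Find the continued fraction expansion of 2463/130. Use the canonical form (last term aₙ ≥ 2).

2463 = 18×130 + 123
130 = 1×123 + 7
123 = 17×7 + 4
7 = 1×4 + 3
4 = 1×3 + 1
3 = 3×1 + 0  (stop)
So 2463/130 = [18; 1, 17, 1, 1, 3].

[18; 1, 17, 1, 1, 3]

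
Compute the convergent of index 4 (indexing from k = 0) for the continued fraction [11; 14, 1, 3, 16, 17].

10614/959

Using pₖ = aₖpₖ₋₁ + pₖ₋₂, qₖ = aₖqₖ₋₁ + qₖ₋₂ (with p₋₁=1, p₋₂=0, q₋₁=0, q₋₂=1):
  k=0: a=11, p=11, q=1
  k=1: a=14, p=155, q=14
  k=2: a=1, p=166, q=15
  k=3: a=3, p=653, q=59
  k=4: a=16, p=10614, q=959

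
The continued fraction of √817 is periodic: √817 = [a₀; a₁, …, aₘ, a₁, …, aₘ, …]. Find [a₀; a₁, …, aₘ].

a₀ = ⌊√817⌋ = 28.
With m₀=0, d₀=1 and mₖ₊₁ = dₖaₖ − mₖ, dₖ₊₁ = (n − mₖ₊₁²)/dₖ, aₖ₊₁ = ⌊(a₀+mₖ₊₁)/dₖ₊₁⌋:
  k=1: m=28, d=33, a=1
  k=2: m=5, d=24, a=1
  k=3: m=19, d=19, a=2
  k=4: m=19, d=24, a=1
  k=5: m=5, d=33, a=1
  k=6: m=28, d=1, a=56
d=1 and a=2a₀=56 at k=6, so the next step gives (m, d) = (28, 33) again — its k=1 value — and the period has length 6.

[28; 1, 1, 2, 1, 1, 56]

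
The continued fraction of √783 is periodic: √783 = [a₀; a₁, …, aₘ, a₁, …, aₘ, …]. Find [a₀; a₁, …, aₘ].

[27; 1, 54]

a₀ = ⌊√783⌋ = 27.
With m₀=0, d₀=1 and mₖ₊₁ = dₖaₖ − mₖ, dₖ₊₁ = (n − mₖ₊₁²)/dₖ, aₖ₊₁ = ⌊(a₀+mₖ₊₁)/dₖ₊₁⌋:
  k=1: m=27, d=54, a=1
  k=2: m=27, d=1, a=54
d=1 and a=2a₀=54 at k=2, so the next step gives (m, d) = (27, 54) again — its k=1 value — and the period has length 2.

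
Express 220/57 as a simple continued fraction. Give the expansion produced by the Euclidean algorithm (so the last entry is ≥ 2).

[3; 1, 6, 8]

220 = 3×57 + 49
57 = 1×49 + 8
49 = 6×8 + 1
8 = 8×1 + 0  (stop)
So 220/57 = [3; 1, 6, 8].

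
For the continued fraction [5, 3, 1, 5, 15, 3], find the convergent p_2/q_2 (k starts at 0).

21/4

Using pₖ = aₖpₖ₋₁ + pₖ₋₂, qₖ = aₖqₖ₋₁ + qₖ₋₂ (with p₋₁=1, p₋₂=0, q₋₁=0, q₋₂=1):
  k=0: a=5, p=5, q=1
  k=1: a=3, p=16, q=3
  k=2: a=1, p=21, q=4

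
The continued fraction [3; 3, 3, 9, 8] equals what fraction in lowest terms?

2489/754

Using pₖ = aₖpₖ₋₁ + pₖ₋₂ and qₖ = aₖqₖ₋₁ + qₖ₋₂:
  k=0: a=3, p=3, q=1
  k=1: a=3, p=10, q=3
  k=2: a=3, p=33, q=10
  k=3: a=9, p=307, q=93
  k=4: a=8, p=2489, q=754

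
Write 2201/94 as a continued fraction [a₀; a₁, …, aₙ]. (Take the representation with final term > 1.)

[23; 2, 2, 2, 3, 2]

2201 = 23×94 + 39
94 = 2×39 + 16
39 = 2×16 + 7
16 = 2×7 + 2
7 = 3×2 + 1
2 = 2×1 + 0  (stop)
So 2201/94 = [23; 2, 2, 2, 3, 2].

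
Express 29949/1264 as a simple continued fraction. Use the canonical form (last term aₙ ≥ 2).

[23; 1, 2, 3, 1, 3, 8, 3]

29949 = 23*1264 + 877
1264 = 1*877 + 387
877 = 2*387 + 103
387 = 3*103 + 78
103 = 1*78 + 25
78 = 3*25 + 3
25 = 8*3 + 1
3 = 3*1 + 0  (stop)
So 29949/1264 = [23; 1, 2, 3, 1, 3, 8, 3].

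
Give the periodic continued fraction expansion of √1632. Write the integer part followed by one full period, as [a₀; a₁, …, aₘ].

a₀ = ⌊√1632⌋ = 40.

[40; 2, 1, 1, 19, 1, 1, 2, 80]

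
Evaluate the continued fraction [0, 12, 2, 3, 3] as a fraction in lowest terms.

23/286

Fold from the inside: start with 3/1.
  3 + 1/3 = 10/3
  2 + 3/10 = 23/10
  12 + 10/23 = 286/23
  0 + 23/286 = 23/286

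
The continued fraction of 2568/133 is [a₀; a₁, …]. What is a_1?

3

2568 = 19·133 + 41   →  a_0 = 19
133 = 3·41 + 10   →  a_1 = 3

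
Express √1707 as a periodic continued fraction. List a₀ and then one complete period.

[41; 3, 6, 41, 6, 3, 82]

a₀ = ⌊√1707⌋ = 41.
With m₀=0, d₀=1 and mₖ₊₁ = dₖaₖ − mₖ, dₖ₊₁ = (n − mₖ₊₁²)/dₖ, aₖ₊₁ = ⌊(a₀+mₖ₊₁)/dₖ₊₁⌋:
  k=1: m=41, d=26, a=3
  k=2: m=37, d=13, a=6
  k=3: m=41, d=2, a=41
  k=4: m=41, d=13, a=6
  k=5: m=37, d=26, a=3
  k=6: m=41, d=1, a=82
d=1 and a=2a₀=82 at k=6, so the next step gives (m, d) = (41, 26) again — its k=1 value — and the period has length 6.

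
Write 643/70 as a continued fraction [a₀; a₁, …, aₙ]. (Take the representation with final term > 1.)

[9; 5, 2, 1, 1, 2]

643 = 9·70 + 13
70 = 5·13 + 5
13 = 2·5 + 3
5 = 1·3 + 2
3 = 1·2 + 1
2 = 2·1 + 0  (stop)
So 643/70 = [9; 5, 2, 1, 1, 2].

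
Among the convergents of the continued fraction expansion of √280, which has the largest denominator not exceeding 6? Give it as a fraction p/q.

√280 = [16; 1, 2, 1, 2, 1, 32, …] (period length 6).
Convergents:
  p_0/q_0 = 16/1
  p_1/q_1 = 17/1
  p_2/q_2 = 50/3
  p_3/q_3 = 67/4
  p_4/q_4 = 184/11
q_3 = 4 ≤ 6 < 11 = q_4, so the answer is 67/4.

67/4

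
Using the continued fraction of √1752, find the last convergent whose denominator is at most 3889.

√1752 = [41; 1, 5, 1, 82, …] (period length 4).
Convergents:
  p_0/q_0 = 41/1
  p_1/q_1 = 42/1
  p_2/q_2 = 251/6
  p_3/q_3 = 293/7
  p_4/q_4 = 24277/580
  p_5/q_5 = 24570/587
  p_6/q_6 = 147127/3515
  p_7/q_7 = 171697/4102
q_6 = 3515 ≤ 3889 < 4102 = q_7, so the answer is 147127/3515.

147127/3515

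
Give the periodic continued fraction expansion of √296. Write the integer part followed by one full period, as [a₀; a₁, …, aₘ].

a₀ = ⌊√296⌋ = 17.
With m₀=0, d₀=1 and mₖ₊₁ = dₖaₖ − mₖ, dₖ₊₁ = (n − mₖ₊₁²)/dₖ, aₖ₊₁ = ⌊(a₀+mₖ₊₁)/dₖ₊₁⌋:
  k=1: m=17, d=7, a=4
  k=2: m=11, d=25, a=1
  k=3: m=14, d=4, a=7
  k=4: m=14, d=25, a=1
  k=5: m=11, d=7, a=4
  k=6: m=17, d=1, a=34
d=1 and a=2a₀=34 at k=6, so the next step gives (m, d) = (17, 7) again — its k=1 value — and the period has length 6.

[17; 4, 1, 7, 1, 4, 34]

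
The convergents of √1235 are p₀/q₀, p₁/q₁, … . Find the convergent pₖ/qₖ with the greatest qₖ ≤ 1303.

√1235 = [35; 7, 70, …] (period length 2).
Convergents:
  p_0/q_0 = 35/1
  p_1/q_1 = 246/7
  p_2/q_2 = 17255/491
  p_3/q_3 = 121031/3444
q_2 = 491 ≤ 1303 < 3444 = q_3, so the answer is 17255/491.

17255/491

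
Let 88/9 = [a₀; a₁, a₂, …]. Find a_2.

3

88 = 9·9 + 7   →  a_0 = 9
9 = 1·7 + 2   →  a_1 = 1
7 = 3·2 + 1   →  a_2 = 3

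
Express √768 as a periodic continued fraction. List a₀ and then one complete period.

[27; 1, 2, 2, 13, 2, 2, 1, 54]

a₀ = ⌊√768⌋ = 27.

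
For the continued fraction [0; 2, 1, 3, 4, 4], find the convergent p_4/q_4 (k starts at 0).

17/47

Using pₖ = aₖpₖ₋₁ + pₖ₋₂, qₖ = aₖqₖ₋₁ + qₖ₋₂ (with p₋₁=1, p₋₂=0, q₋₁=0, q₋₂=1):
  k=0: a=0, p=0, q=1
  k=1: a=2, p=1, q=2
  k=2: a=1, p=1, q=3
  k=3: a=3, p=4, q=11
  k=4: a=4, p=17, q=47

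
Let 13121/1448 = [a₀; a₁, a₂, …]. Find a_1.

16

13121 = 9·1448 + 89   →  a_0 = 9
1448 = 16·89 + 24   →  a_1 = 16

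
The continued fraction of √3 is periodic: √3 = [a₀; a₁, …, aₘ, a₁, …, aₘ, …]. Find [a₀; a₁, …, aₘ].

a₀ = ⌊√3⌋ = 1.
With m₀=0, d₀=1 and mₖ₊₁ = dₖaₖ − mₖ, dₖ₊₁ = (n − mₖ₊₁²)/dₖ, aₖ₊₁ = ⌊(a₀+mₖ₊₁)/dₖ₊₁⌋:
  k=1: m=1, d=2, a=1
  k=2: m=1, d=1, a=2
d=1 and a=2a₀=2 at k=2, so the next step gives (m, d) = (1, 2) again — its k=1 value — and the period has length 2.

[1; 1, 2]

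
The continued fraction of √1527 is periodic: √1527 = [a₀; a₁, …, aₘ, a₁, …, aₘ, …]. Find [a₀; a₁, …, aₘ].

[39; 13, 78]

a₀ = ⌊√1527⌋ = 39.
With m₀=0, d₀=1 and mₖ₊₁ = dₖaₖ − mₖ, dₖ₊₁ = (n − mₖ₊₁²)/dₖ, aₖ₊₁ = ⌊(a₀+mₖ₊₁)/dₖ₊₁⌋:
  k=1: m=39, d=6, a=13
  k=2: m=39, d=1, a=78
d=1 and a=2a₀=78 at k=2, so the next step gives (m, d) = (39, 6) again — its k=1 value — and the period has length 2.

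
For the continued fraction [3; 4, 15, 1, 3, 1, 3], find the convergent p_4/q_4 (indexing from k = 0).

Using pₖ = aₖpₖ₋₁ + pₖ₋₂, qₖ = aₖqₖ₋₁ + qₖ₋₂ (with p₋₁=1, p₋₂=0, q₋₁=0, q₋₂=1):
  k=0: a=3, p=3, q=1
  k=1: a=4, p=13, q=4
  k=2: a=15, p=198, q=61
  k=3: a=1, p=211, q=65
  k=4: a=3, p=831, q=256

831/256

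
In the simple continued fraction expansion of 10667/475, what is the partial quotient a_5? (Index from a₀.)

10667 = 22·475 + 217   →  a_0 = 22
475 = 2·217 + 41   →  a_1 = 2
217 = 5·41 + 12   →  a_2 = 5
41 = 3·12 + 5   →  a_3 = 3
12 = 2·5 + 2   →  a_4 = 2
5 = 2·2 + 1   →  a_5 = 2

2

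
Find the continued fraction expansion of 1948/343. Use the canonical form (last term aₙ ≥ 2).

[5; 1, 2, 8, 2, 6]

1948 = 5*343 + 233
343 = 1*233 + 110
233 = 2*110 + 13
110 = 8*13 + 6
13 = 2*6 + 1
6 = 6*1 + 0  (stop)
So 1948/343 = [5; 1, 2, 8, 2, 6].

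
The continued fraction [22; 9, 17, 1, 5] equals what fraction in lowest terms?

Fold from the inside: start with 5/1.
  1 + 1/5 = 6/5
  17 + 5/6 = 107/6
  9 + 6/107 = 969/107
  22 + 107/969 = 21425/969

21425/969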